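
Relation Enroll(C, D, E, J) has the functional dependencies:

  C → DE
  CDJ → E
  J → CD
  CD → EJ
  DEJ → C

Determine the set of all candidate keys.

{C}, {J}

{C}⁺: C→DE adds D, E; CD→EJ adds J → {C, D, E, J}.
{J}⁺: J→CD adds C, D; CD→EJ adds E → {C, D, E, J}.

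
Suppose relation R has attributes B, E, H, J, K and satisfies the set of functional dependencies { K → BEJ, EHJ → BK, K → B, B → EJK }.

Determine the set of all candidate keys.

BH, HK, EHJ

Attribute H never appears on the right-hand side of any dependency, so H must belong to every candidate key.
{H}⁺ = {H}, which is not all of the schema, so we must add further attributes.
{B, H}⁺: B→EJK adds E, J, K → {B, E, H, J, K}. Minimal: {H}⁺ = {H}; {B}⁺ = {B, E, J, K} — none reach the full schema.
{H, K}⁺: K→BEJ adds B, E, J → {B, E, H, J, K}. Minimal: {K}⁺ = {B, E, J, K}; {H}⁺ = {H} — none reach the full schema.
{E, H, J}⁺: EHJ→BK adds B, K → {B, E, H, J, K}. Minimal: {H, J}⁺ = {H, J}; {E, J}⁺ = {E, J}; {E, H}⁺ = {E, H} — none reach the full schema.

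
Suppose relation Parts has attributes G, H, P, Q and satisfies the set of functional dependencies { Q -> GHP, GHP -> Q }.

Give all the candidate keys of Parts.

{Q}, {G, H, P}

{Q}⁺: Q→GHP adds G, H, P → {G, H, P, Q}.
{G, H, P}⁺: GHP→Q adds Q → {G, H, P, Q}.
Any other superkey contains one of these as a subset, so there are no further candidate keys.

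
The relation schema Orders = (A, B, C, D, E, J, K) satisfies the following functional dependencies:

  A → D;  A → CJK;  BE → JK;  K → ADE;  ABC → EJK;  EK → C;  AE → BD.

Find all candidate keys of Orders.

{A}⁺: A→D adds D; A→CJK adds C, J, K; K→ADE adds E; AE→BD adds B → {A, B, C, D, E, J, K}.
{K}⁺: K→ADE adds A, D, E; EK→C adds C; AE→BD adds B; A→CJK adds J → {A, B, C, D, E, J, K}.
{B, E}⁺: BE→JK adds J, K; K→ADE adds A, D; EK→C adds C → {A, B, C, D, E, J, K}. Minimal: {E}⁺ = {E}; {B}⁺ = {B} — none reach the full schema.

{A}, {K}, {B, E}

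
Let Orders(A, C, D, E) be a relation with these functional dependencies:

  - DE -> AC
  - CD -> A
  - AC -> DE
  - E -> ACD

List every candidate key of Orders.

{E}, {A, C}, {C, D}

{E}⁺: E→ACD adds A, C, D → {A, C, D, E}.
{A, C}⁺: AC→DE adds D, E → {A, C, D, E}.
{C, D}⁺: CD→A adds A; AC→DE adds E → {A, C, D, E}.
Any other superkey contains one of these as a subset, so there are no further candidate keys.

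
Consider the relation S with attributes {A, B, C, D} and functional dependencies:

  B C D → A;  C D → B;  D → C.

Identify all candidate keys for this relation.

Attribute D never appears on the right-hand side of any dependency, so D must belong to every candidate key.
{D}⁺ = {A, B, C, D}, which is all of the schema, so {D} is the only candidate key.

{D}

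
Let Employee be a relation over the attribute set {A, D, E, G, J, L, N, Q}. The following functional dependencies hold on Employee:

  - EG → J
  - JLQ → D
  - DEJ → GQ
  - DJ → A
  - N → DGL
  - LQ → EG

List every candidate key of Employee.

Attribute N never appears on the right-hand side of any dependency, so N must belong to every candidate key.
{N}⁺ = {D, G, L, N}, which is not all of the schema, so we must add further attributes.
{E, N}⁺: N→DGL adds D, G, L; EG→J adds J; DEJ→GQ adds Q; DJ→A adds A → {A, D, E, G, J, L, N, Q}. Minimal: {N}⁺ = {D, G, L, N}; {E}⁺ = {E} — none reach the full schema.
{N, Q}⁺: N→DGL adds D, G, L; LQ→EG adds E; EG→J adds J; DJ→A adds A → {A, D, E, G, J, L, N, Q}. Minimal: {Q}⁺ = {Q}; {N}⁺ = {D, G, L, N} — none reach the full schema.
Any other superkey contains one of these as a subset, so there are no further candidate keys.

{E, N}, {N, Q}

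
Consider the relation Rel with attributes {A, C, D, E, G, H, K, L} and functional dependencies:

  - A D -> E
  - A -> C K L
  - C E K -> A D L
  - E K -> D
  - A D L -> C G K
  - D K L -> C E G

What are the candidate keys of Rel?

Attribute H never appears on the right-hand side of any dependency, so H must belong to every candidate key.
{H}⁺ = {H}, which is not all of the schema, so we must add further attributes.
{A, D, H}⁺: AD→E adds E; A→CKL adds C, K, L; ADL→CGK adds G → {A, C, D, E, G, H, K, L}. Minimal: {D, H}⁺ = {D, H}; {A, H}⁺ = {A, C, H, K, L}; {A, D}⁺ = {A, C, D, E, G, K, L} — none reach the full schema.
{A, E, H}⁺: A→CKL adds C, K, L; CEK→ADL adds D; ADL→CGK adds G → {A, C, D, E, G, H, K, L}. Minimal: {E, H}⁺ = {E, H}; {A, H}⁺ = {A, C, H, K, L}; {A, E}⁺ = {A, C, D, E, G, K, L} — none reach the full schema.
{C, E, H, K}⁺: CEK→ADL adds A, D, L; ADL→CGK adds G → {A, C, D, E, G, H, K, L}. Minimal: {E, H, K}⁺ = {D, E, H, K}; {C, H, K}⁺ = {C, H, K}; {C, E, K}⁺ = {A, C, D, E, G, K, L}; … — none reach the full schema.
{D, H, K, L}⁺: DKL→CEG adds C, E, G; CEK→ADL adds A → {A, C, D, E, G, H, K, L}. Minimal: {H, K, L}⁺ = {H, K, L}; {D, K, L}⁺ = {A, C, D, E, G, K, L}; {D, H, L}⁺ = {D, H, L}; … — none reach the full schema.
{E, H, K, L}⁺: EK→D adds D; DKL→CEG adds C, G; CEK→ADL adds A → {A, C, D, E, G, H, K, L}. Minimal: {H, K, L}⁺ = {H, K, L}; {E, K, L}⁺ = {A, C, D, E, G, K, L}; {E, H, L}⁺ = {E, H, L}; … — none reach the full schema.
Any other superkey contains one of these as a subset, so there are no further candidate keys.

{A, D, H}, {A, E, H}, {C, E, H, K}, {D, H, K, L}, {E, H, K, L}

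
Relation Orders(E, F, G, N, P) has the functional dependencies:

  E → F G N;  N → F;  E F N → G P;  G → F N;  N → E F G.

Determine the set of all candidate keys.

{E}, {G}, {N}

{E}⁺: E→FGN adds F, G, N; EFN→GP adds P → {E, F, G, N, P}.
{G}⁺: G→FN adds F, N; N→EFG adds E; EFN→GP adds P → {E, F, G, N, P}.
{N}⁺: N→F adds F; N→EFG adds E, G; EFN→GP adds P → {E, F, G, N, P}.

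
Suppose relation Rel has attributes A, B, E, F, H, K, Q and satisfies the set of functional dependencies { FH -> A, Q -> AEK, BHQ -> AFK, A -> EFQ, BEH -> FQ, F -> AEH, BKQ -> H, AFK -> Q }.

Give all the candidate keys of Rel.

{A, B}; {B, F}; {B, Q}; {B, E, H}

Attribute B never appears on the right-hand side of any dependency, so B must belong to every candidate key.
{B}⁺ = {B}, which is not all of the schema, so we must add further attributes.
{A, B}⁺: A→EFQ adds E, F, Q; F→AEH adds H; Q→AEK adds K → {A, B, E, F, H, K, Q}. Minimal: {B}⁺ = {B}; {A}⁺ = {A, E, F, H, K, Q} — none reach the full schema.
{B, F}⁺: F→AEH adds A, E, H; A→EFQ adds Q; Q→AEK adds K → {A, B, E, F, H, K, Q}. Minimal: {F}⁺ = {A, E, F, H, K, Q}; {B}⁺ = {B} — none reach the full schema.
{B, Q}⁺: Q→AEK adds A, E, K; A→EFQ adds F; F→AEH adds H → {A, B, E, F, H, K, Q}. Minimal: {Q}⁺ = {A, E, F, H, K, Q}; {B}⁺ = {B} — none reach the full schema.
{B, E, H}⁺: BEH→FQ adds F, Q; F→AEH adds A; Q→AEK adds K → {A, B, E, F, H, K, Q}. Minimal: {E, H}⁺ = {E, H}; {B, H}⁺ = {B, H}; {B, E}⁺ = {B, E} — none reach the full schema.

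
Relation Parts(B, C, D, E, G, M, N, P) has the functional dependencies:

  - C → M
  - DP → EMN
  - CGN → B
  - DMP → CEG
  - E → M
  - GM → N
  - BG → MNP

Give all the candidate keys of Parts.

Attribute D never appears on the right-hand side of any dependency, so D must belong to every candidate key.
{D}⁺ = {D}, which is not all of the schema, so we must add further attributes.
{D, P}⁺: DP→EMN adds E, M, N; DMP→CEG adds C, G; CGN→B adds B → {B, C, D, E, G, M, N, P}. Minimal: {P}⁺ = {P}; {D}⁺ = {D} — none reach the full schema.
{B, D, G}⁺: BG→MNP adds M, N, P; DP→EMN adds E; DMP→CEG adds C → {B, C, D, E, G, M, N, P}. Minimal: {D, G}⁺ = {D, G}; {B, G}⁺ = {B, G, M, N, P}; {B, D}⁺ = {B, D} — none reach the full schema.
{C, D, G}⁺: C→M adds M; GM→N adds N; CGN→B adds B; BG→MNP adds P; DP→EMN adds E → {B, C, D, E, G, M, N, P}. Minimal: {D, G}⁺ = {D, G}; {C, G}⁺ = {B, C, G, M, N, P}; {C, D}⁺ = {C, D, M} — none reach the full schema.
Any other superkey contains one of these as a subset, so there are no further candidate keys.

(D, P); (B, D, G); (C, D, G)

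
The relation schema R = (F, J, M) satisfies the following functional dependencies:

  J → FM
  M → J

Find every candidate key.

(J); (M)

{J}⁺: J→FM adds F, M → {F, J, M}.
{M}⁺: M→J adds J; J→FM adds F → {F, J, M}.
Any other superkey contains one of these as a subset, so there are no further candidate keys.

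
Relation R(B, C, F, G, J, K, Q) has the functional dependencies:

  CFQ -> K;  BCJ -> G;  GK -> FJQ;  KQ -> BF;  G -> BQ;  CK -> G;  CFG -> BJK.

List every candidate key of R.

Attribute C never appears on the right-hand side of any dependency, so C must belong to every candidate key.
{C}⁺ = {C}, which is not all of the schema, so we must add further attributes.
{C, K}⁺: CK→G adds G; GK→FJQ adds F, J, Q; KQ→BF adds B → {B, C, F, G, J, K, Q}. Minimal: {K}⁺ = {K}; {C}⁺ = {C} — none reach the full schema.
{C, F, G}⁺: G→BQ adds B, Q; CFG→BJK adds J, K → {B, C, F, G, J, K, Q}. Minimal: {F, G}⁺ = {B, F, G, Q}; {C, G}⁺ = {B, C, G, Q}; {C, F}⁺ = {C, F} — none reach the full schema.
{C, F, Q}⁺: CFQ→K adds K; KQ→BF adds B; CK→G adds G; CFG→BJK adds J → {B, C, F, G, J, K, Q}. Minimal: {F, Q}⁺ = {F, Q}; {C, Q}⁺ = {C, Q}; {C, F}⁺ = {C, F} — none reach the full schema.
{B, C, F, J}⁺: BCJ→G adds G; G→BQ adds Q; CFG→BJK adds K → {B, C, F, G, J, K, Q}. Minimal: {C, F, J}⁺ = {C, F, J}; {B, F, J}⁺ = {B, F, J}; {B, C, J}⁺ = {B, C, G, J, Q}; … — none reach the full schema.

{C, K}; {C, F, G}; {C, F, Q}; {B, C, F, J}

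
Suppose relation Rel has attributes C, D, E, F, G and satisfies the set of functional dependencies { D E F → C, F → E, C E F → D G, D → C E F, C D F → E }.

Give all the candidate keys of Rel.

{D}, {C, F}

{D}⁺: D→CEF adds C, E, F; CEF→DG adds G → {C, D, E, F, G}.
{C, F}⁺: F→E adds E; CEF→DG adds D, G → {C, D, E, F, G}.
Any other superkey contains one of these as a subset, so there are no further candidate keys.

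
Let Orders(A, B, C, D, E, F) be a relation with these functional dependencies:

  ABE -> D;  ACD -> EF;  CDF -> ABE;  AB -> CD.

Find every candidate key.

{A, B}, {A, C, D}, {C, D, F}

{A, B}⁺: AB→CD adds C, D; ACD→EF adds E, F → {A, B, C, D, E, F}.
{A, C, D}⁺: ACD→EF adds E, F; CDF→ABE adds B → {A, B, C, D, E, F}.
{C, D, F}⁺: CDF→ABE adds A, B, E → {A, B, C, D, E, F}.
Any other superkey contains one of these as a subset, so there are no further candidate keys.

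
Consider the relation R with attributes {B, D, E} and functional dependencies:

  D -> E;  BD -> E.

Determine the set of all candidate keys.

Attributes B, D never appear on any right-hand side, so every candidate key must contain {B, D}.
{B, D}⁺ = {B, D, E}, which is all of the schema, so {B, D} is the only candidate key.

BD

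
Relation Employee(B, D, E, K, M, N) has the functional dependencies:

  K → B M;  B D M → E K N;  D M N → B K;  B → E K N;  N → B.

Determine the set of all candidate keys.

(B, D), (D, K), (D, N)

Attribute D never appears on the right-hand side of any dependency, so D must belong to every candidate key.
{D}⁺ = {D}, which is not all of the schema, so we must add further attributes.
{B, D}⁺: B→EKN adds E, K, N; K→BM adds M → {B, D, E, K, M, N}.
{D, K}⁺: K→BM adds B, M; BDM→EKN adds E, N → {B, D, E, K, M, N}.
{D, N}⁺: N→B adds B; B→EKN adds E, K; K→BM adds M → {B, D, E, K, M, N}.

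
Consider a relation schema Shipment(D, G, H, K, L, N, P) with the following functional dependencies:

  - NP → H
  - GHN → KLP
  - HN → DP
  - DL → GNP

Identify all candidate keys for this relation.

{D, L}⁺: DL→GNP adds G, N, P; NP→H adds H; GHN→KLP adds K → {D, G, H, K, L, N, P}.
{G, H, N}⁺: GHN→KLP adds K, L, P; HN→DP adds D → {D, G, H, K, L, N, P}.
{G, N, P}⁺: NP→H adds H; GHN→KLP adds K, L; HN→DP adds D → {D, G, H, K, L, N, P}.
{H, L, N}⁺: HN→DP adds D, P; DL→GNP adds G; GHN→KLP adds K → {D, G, H, K, L, N, P}.
{L, N, P}⁺: NP→H adds H; HN→DP adds D; DL→GNP adds G; GHN→KLP adds K → {D, G, H, K, L, N, P}.

{D, L}, {G, H, N}, {G, N, P}, {H, L, N}, {L, N, P}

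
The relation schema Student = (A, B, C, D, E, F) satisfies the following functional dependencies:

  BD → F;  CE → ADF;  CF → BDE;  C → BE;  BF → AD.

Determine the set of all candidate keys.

C

{C}⁺: C→BE adds B, E; CE→ADF adds A, D, F → {A, B, C, D, E, F}.
No other minimal superkey exists.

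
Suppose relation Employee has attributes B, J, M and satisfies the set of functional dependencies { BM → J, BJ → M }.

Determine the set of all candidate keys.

{B, J}⁺: BJ→M adds M → {B, J, M}.
{B, M}⁺: BM→J adds J → {B, J, M}.
Any other superkey contains one of these as a subset, so there are no further candidate keys.

(B, J); (B, M)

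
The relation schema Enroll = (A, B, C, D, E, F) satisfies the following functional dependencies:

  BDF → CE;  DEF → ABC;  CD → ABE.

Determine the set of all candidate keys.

(B, D, F), (C, D, F), (D, E, F)

Attributes D, F never appear on any right-hand side, so every candidate key must contain {D, F}.
{D, F}⁺ = {D, F}, which is not all of the schema, so we must add further attributes.
{B, D, F}⁺: BDF→CE adds C, E; DEF→ABC adds A → {A, B, C, D, E, F}. Minimal: {D, F}⁺ = {D, F}; {B, F}⁺ = {B, F}; {B, D}⁺ = {B, D} — none reach the full schema.
{C, D, F}⁺: CD→ABE adds A, B, E → {A, B, C, D, E, F}. Minimal: {D, F}⁺ = {D, F}; {C, F}⁺ = {C, F}; {C, D}⁺ = {A, B, C, D, E} — none reach the full schema.
{D, E, F}⁺: DEF→ABC adds A, B, C → {A, B, C, D, E, F}. Minimal: {E, F}⁺ = {E, F}; {D, F}⁺ = {D, F}; {D, E}⁺ = {D, E} — none reach the full schema.
Any other superkey contains one of these as a subset, so there are no further candidate keys.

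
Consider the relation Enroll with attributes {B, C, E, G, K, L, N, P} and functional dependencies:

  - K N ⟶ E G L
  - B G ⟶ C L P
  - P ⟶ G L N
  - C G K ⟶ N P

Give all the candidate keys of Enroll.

{B, G, K}, {B, K, N}, {B, K, P}

Attributes B, K never appear on any right-hand side, so every candidate key must contain {B, K}.
{B, K}⁺ = {B, K}, which is not all of the schema, so we must add further attributes.
{B, G, K}⁺: BG→CLP adds C, L, P; P→GLN adds N; KN→EGL adds E → {B, C, E, G, K, L, N, P}.
{B, K, N}⁺: KN→EGL adds E, G, L; BG→CLP adds C, P → {B, C, E, G, K, L, N, P}.
{B, K, P}⁺: P→GLN adds G, L, N; KN→EGL adds E; BG→CLP adds C → {B, C, E, G, K, L, N, P}.
Any other superkey contains one of these as a subset, so there are no further candidate keys.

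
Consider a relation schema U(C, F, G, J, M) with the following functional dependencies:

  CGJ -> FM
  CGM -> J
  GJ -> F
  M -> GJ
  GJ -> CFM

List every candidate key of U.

{M}⁺: M→GJ adds G, J; GJ→CFM adds C, F → {C, F, G, J, M}.
{G, J}⁺: GJ→F adds F; GJ→CFM adds C, M → {C, F, G, J, M}. Minimal: {J}⁺ = {J}; {G}⁺ = {G} — none reach the full schema.
Any other superkey contains one of these as a subset, so there are no further candidate keys.

{M}; {G, J}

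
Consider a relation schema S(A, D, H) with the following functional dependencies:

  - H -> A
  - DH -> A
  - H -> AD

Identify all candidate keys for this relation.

{H}⁺: H→A adds A; H→AD adds D → {A, D, H}.
No other minimal superkey exists.

{H}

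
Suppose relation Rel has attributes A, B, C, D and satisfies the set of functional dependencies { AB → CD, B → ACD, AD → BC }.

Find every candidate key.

{B}; {A, D}

{B}⁺: B→ACD adds A, C, D → {A, B, C, D}.
{A, D}⁺: AD→BC adds B, C → {A, B, C, D}.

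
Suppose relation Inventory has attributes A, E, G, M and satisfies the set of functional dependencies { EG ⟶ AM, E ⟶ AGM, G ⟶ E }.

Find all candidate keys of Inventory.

{E}⁺: E→AGM adds A, G, M → {A, E, G, M}.
{G}⁺: G→E adds E; EG→AM adds A, M → {A, E, G, M}.
Any other superkey contains one of these as a subset, so there are no further candidate keys.

{E}; {G}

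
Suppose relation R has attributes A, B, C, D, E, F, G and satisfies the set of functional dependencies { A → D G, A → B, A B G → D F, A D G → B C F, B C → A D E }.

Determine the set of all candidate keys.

{A}, {B, C}

{A}⁺: A→DG adds D, G; A→B adds B; ABG→DF adds F; ADG→BCF adds C; BC→ADE adds E → {A, B, C, D, E, F, G}.
{B, C}⁺: BC→ADE adds A, D, E; A→DG adds G; ABG→DF adds F → {A, B, C, D, E, F, G}. Minimal: {C}⁺ = {C}; {B}⁺ = {B} — none reach the full schema.
Any other superkey contains one of these as a subset, so there are no further candidate keys.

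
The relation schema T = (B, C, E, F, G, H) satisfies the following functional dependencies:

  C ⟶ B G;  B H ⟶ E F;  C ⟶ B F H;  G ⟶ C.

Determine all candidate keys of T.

{C}⁺: C→BG adds B, G; C→BFH adds F, H; BH→EF adds E → {B, C, E, F, G, H}.
{G}⁺: G→C adds C; C→BG adds B; C→BFH adds F, H; BH→EF adds E → {B, C, E, F, G, H}.
Any other superkey contains one of these as a subset, so there are no further candidate keys.

{C}, {G}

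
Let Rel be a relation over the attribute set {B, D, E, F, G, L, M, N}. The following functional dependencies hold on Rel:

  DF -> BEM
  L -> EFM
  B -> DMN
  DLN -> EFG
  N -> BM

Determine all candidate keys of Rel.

Attribute L never appears on the right-hand side of any dependency, so L must belong to every candidate key.
{L}⁺ = {E, F, L, M}, which is not all of the schema, so we must add further attributes.
{B, L}⁺: L→EFM adds E, F, M; B→DMN adds D, N; DLN→EFG adds G → {B, D, E, F, G, L, M, N}.
{D, L}⁺: L→EFM adds E, F, M; DF→BEM adds B; B→DMN adds N; DLN→EFG adds G → {B, D, E, F, G, L, M, N}.
{L, N}⁺: L→EFM adds E, F, M; N→BM adds B; B→DMN adds D; DLN→EFG adds G → {B, D, E, F, G, L, M, N}.

BL, DL, LN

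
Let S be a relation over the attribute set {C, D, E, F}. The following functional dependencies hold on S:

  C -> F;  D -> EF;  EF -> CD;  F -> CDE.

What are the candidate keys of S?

{C}⁺: C→F adds F; F→CDE adds D, E → {C, D, E, F}.
{D}⁺: D→EF adds E, F; EF→CD adds C → {C, D, E, F}.
{F}⁺: F→CDE adds C, D, E → {C, D, E, F}.

(C); (D); (F)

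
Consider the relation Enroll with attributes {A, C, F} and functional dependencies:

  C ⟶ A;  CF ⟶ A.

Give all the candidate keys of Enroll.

Attributes C, F never appear on any right-hand side, so every candidate key must contain {C, F}.
{C, F}⁺ = {A, C, F}, which is all of the schema, so {C, F} is the only candidate key.

{C, F}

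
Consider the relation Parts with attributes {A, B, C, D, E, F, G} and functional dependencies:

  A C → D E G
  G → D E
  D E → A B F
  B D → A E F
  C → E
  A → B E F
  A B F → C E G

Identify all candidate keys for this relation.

{A}, {G}, {B, D}, {C, D}, {D, E}

{A}⁺: A→BEF adds B, E, F; ABF→CEG adds C, G; AC→DEG adds D → {A, B, C, D, E, F, G}.
{G}⁺: G→DE adds D, E; DE→ABF adds A, B, F; ABF→CEG adds C → {A, B, C, D, E, F, G}.
{B, D}⁺: BD→AEF adds A, E, F; ABF→CEG adds C, G → {A, B, C, D, E, F, G}. Minimal: {D}⁺ = {D}; {B}⁺ = {B} — none reach the full schema.
{C, D}⁺: C→E adds E; DE→ABF adds A, B, F; ABF→CEG adds G → {A, B, C, D, E, F, G}. Minimal: {D}⁺ = {D}; {C}⁺ = {C, E} — none reach the full schema.
{D, E}⁺: DE→ABF adds A, B, F; ABF→CEG adds C, G → {A, B, C, D, E, F, G}. Minimal: {E}⁺ = {E}; {D}⁺ = {D} — none reach the full schema.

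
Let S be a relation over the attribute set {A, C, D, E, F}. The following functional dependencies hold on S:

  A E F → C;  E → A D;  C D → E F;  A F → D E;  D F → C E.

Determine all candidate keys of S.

{A, F}⁺: AF→DE adds D, E; DF→CE adds C → {A, C, D, E, F}. Minimal: {F}⁺ = {F}; {A}⁺ = {A} — none reach the full schema.
{C, D}⁺: CD→EF adds E, F; E→AD adds A → {A, C, D, E, F}. Minimal: {D}⁺ = {D}; {C}⁺ = {C} — none reach the full schema.
{C, E}⁺: E→AD adds A, D; CD→EF adds F → {A, C, D, E, F}. Minimal: {E}⁺ = {A, D, E}; {C}⁺ = {C} — none reach the full schema.
{D, F}⁺: DF→CE adds C, E; E→AD adds A → {A, C, D, E, F}. Minimal: {F}⁺ = {F}; {D}⁺ = {D} — none reach the full schema.
{E, F}⁺: E→AD adds A, D; DF→CE adds C → {A, C, D, E, F}. Minimal: {F}⁺ = {F}; {E}⁺ = {A, D, E} — none reach the full schema.
Any other superkey contains one of these as a subset, so there are no further candidate keys.

(A, F), (C, D), (C, E), (D, F), (E, F)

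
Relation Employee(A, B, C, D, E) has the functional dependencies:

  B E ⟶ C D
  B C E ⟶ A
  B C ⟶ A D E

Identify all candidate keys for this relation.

Attribute B never appears on the right-hand side of any dependency, so B must belong to every candidate key.
{B}⁺ = {B}, which is not all of the schema, so we must add further attributes.
{B, C}⁺: BC→ADE adds A, D, E → {A, B, C, D, E}. Minimal: {C}⁺ = {C}; {B}⁺ = {B} — none reach the full schema.
{B, E}⁺: BE→CD adds C, D; BCE→A adds A → {A, B, C, D, E}. Minimal: {E}⁺ = {E}; {B}⁺ = {B} — none reach the full schema.

(B, C), (B, E)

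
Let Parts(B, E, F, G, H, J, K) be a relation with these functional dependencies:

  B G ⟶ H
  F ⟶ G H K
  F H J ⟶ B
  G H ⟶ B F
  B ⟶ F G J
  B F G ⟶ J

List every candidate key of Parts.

(B, E), (E, F), (E, G, H)

Attribute E never appears on the right-hand side of any dependency, so E must belong to every candidate key.
{E}⁺ = {E}, which is not all of the schema, so we must add further attributes.
{B, E}⁺: B→FGJ adds F, G, J; BG→H adds H; F→GHK adds K → {B, E, F, G, H, J, K}.
{E, F}⁺: F→GHK adds G, H, K; GH→BF adds B; B→FGJ adds J → {B, E, F, G, H, J, K}.
{E, G, H}⁺: GH→BF adds B, F; B→FGJ adds J; F→GHK adds K → {B, E, F, G, H, J, K}.
Any other superkey contains one of these as a subset, so there are no further candidate keys.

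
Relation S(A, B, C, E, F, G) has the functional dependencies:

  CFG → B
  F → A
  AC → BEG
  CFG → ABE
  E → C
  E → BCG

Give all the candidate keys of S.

{C, F}, {E, F}

Attribute F never appears on the right-hand side of any dependency, so F must belong to every candidate key.
{F}⁺ = {A, F}, which is not all of the schema, so we must add further attributes.
{C, F}⁺: F→A adds A; AC→BEG adds B, E, G → {A, B, C, E, F, G}. Minimal: {F}⁺ = {A, F}; {C}⁺ = {C} — none reach the full schema.
{E, F}⁺: F→A adds A; E→C adds C; E→BCG adds B, G → {A, B, C, E, F, G}. Minimal: {F}⁺ = {A, F}; {E}⁺ = {B, C, E, G} — none reach the full schema.
Any other superkey contains one of these as a subset, so there are no further candidate keys.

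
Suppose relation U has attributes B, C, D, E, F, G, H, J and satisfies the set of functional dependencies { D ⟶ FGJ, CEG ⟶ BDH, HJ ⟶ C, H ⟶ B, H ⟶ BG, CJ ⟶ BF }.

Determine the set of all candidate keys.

Attribute E never appears on the right-hand side of any dependency, so E must belong to every candidate key.
{E}⁺ = {E}, which is not all of the schema, so we must add further attributes.
{C, D, E}⁺: D→FGJ adds F, G, J; CEG→BDH adds B, H → {B, C, D, E, F, G, H, J}. Minimal: {D, E}⁺ = {D, E, F, G, J}; {C, E}⁺ = {C, E}; {C, D}⁺ = {B, C, D, F, G, J} — none reach the full schema.
{C, E, G}⁺: CEG→BDH adds B, D, H; D→FGJ adds F, J → {B, C, D, E, F, G, H, J}. Minimal: {E, G}⁺ = {E, G}; {C, G}⁺ = {C, G}; {C, E}⁺ = {C, E} — none reach the full schema.
{C, E, H}⁺: H→B adds B; H→BG adds G; CEG→BDH adds D; D→FGJ adds F, J → {B, C, D, E, F, G, H, J}. Minimal: {E, H}⁺ = {B, E, G, H}; {C, H}⁺ = {B, C, G, H}; {C, E}⁺ = {C, E} — none reach the full schema.
{D, E, H}⁺: D→FGJ adds F, G, J; HJ→C adds C; H→B adds B → {B, C, D, E, F, G, H, J}. Minimal: {E, H}⁺ = {B, E, G, H}; {D, H}⁺ = {B, C, D, F, G, H, J}; {D, E}⁺ = {D, E, F, G, J} — none reach the full schema.
{E, H, J}⁺: HJ→C adds C; H→B adds B; H→BG adds G; CJ→BF adds F; CEG→BDH adds D → {B, C, D, E, F, G, H, J}. Minimal: {H, J}⁺ = {B, C, F, G, H, J}; {E, J}⁺ = {E, J}; {E, H}⁺ = {B, E, G, H} — none reach the full schema.
Any other superkey contains one of these as a subset, so there are no further candidate keys.

(C, D, E); (C, E, G); (C, E, H); (D, E, H); (E, H, J)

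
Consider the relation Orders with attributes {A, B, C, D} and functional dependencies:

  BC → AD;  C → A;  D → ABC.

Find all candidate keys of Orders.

{D}⁺: D→ABC adds A, B, C → {A, B, C, D}.
{B, C}⁺: BC→AD adds A, D → {A, B, C, D}.

{D}, {B, C}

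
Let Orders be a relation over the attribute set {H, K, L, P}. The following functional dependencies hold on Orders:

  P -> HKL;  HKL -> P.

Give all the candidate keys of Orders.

{P}⁺: P→HKL adds H, K, L → {H, K, L, P}.
{H, K, L}⁺: HKL→P adds P → {H, K, L, P}. Minimal: {K, L}⁺ = {K, L}; {H, L}⁺ = {H, L}; {H, K}⁺ = {H, K} — none reach the full schema.

{P}; {H, K, L}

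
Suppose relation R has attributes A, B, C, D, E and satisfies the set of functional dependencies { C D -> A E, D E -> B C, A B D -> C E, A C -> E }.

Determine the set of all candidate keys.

{C, D}, {D, E}, {A, B, D}

Attribute D never appears on the right-hand side of any dependency, so D must belong to every candidate key.
{D}⁺ = {D}, which is not all of the schema, so we must add further attributes.
{C, D}⁺: CD→AE adds A, E; DE→BC adds B → {A, B, C, D, E}. Minimal: {D}⁺ = {D}; {C}⁺ = {C} — none reach the full schema.
{D, E}⁺: DE→BC adds B, C; CD→AE adds A → {A, B, C, D, E}. Minimal: {E}⁺ = {E}; {D}⁺ = {D} — none reach the full schema.
{A, B, D}⁺: ABD→CE adds C, E → {A, B, C, D, E}. Minimal: {B, D}⁺ = {B, D}; {A, D}⁺ = {A, D}; {A, B}⁺ = {A, B} — none reach the full schema.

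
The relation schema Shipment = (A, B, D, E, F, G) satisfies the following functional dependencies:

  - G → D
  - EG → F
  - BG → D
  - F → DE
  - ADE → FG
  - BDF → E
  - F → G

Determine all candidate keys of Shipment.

Attributes A, B never appear on any right-hand side, so every candidate key must contain {A, B}.
{A, B}⁺ = {A, B}, which is not all of the schema, so we must add further attributes.
{A, B, F}⁺: F→DE adds D, E; ADE→FG adds G → {A, B, D, E, F, G}.
{A, B, D, E}⁺: ADE→FG adds F, G → {A, B, D, E, F, G}.
{A, B, E, G}⁺: G→D adds D; EG→F adds F → {A, B, D, E, F, G}.

{A, B, F}, {A, B, D, E}, {A, B, E, G}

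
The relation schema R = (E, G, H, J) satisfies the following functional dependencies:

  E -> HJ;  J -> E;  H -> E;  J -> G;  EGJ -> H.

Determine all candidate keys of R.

(E); (H); (J)

{E}⁺: E→HJ adds H, J; J→G adds G → {E, G, H, J}.
{H}⁺: H→E adds E; E→HJ adds J; J→G adds G → {E, G, H, J}.
{J}⁺: J→E adds E; J→G adds G; EGJ→H adds H → {E, G, H, J}.
Any other superkey contains one of these as a subset, so there are no further candidate keys.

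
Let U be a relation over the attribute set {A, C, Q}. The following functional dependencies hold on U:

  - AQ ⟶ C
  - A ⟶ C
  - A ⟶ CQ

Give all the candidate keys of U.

{A}

Attribute A never appears on the right-hand side of any dependency, so A must belong to every candidate key.
{A}⁺ = {A, C, Q}, which is all of the schema, so {A} is the only candidate key.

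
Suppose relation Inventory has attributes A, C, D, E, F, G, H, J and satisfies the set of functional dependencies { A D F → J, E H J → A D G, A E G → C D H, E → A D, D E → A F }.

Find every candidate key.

EG, EH

{E, G}⁺: E→AD adds A, D; DE→AF adds F; ADF→J adds J; AEG→CDH adds C, H → {A, C, D, E, F, G, H, J}.
{E, H}⁺: E→AD adds A, D; DE→AF adds F; ADF→J adds J; EHJ→ADG adds G; AEG→CDH adds C → {A, C, D, E, F, G, H, J}.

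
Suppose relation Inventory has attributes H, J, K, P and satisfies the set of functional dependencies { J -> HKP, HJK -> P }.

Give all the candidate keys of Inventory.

{J}⁺: J→HKP adds H, K, P → {H, J, K, P}.

J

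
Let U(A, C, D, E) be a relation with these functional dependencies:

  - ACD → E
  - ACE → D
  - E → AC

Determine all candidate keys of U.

{E}⁺: E→AC adds A, C; ACE→D adds D → {A, C, D, E}.
{A, C, D}⁺: ACD→E adds E → {A, C, D, E}.

(E), (A, C, D)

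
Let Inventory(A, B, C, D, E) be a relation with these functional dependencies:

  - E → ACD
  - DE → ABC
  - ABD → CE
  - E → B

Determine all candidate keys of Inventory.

E, ABD

{E}⁺: E→ACD adds A, C, D; DE→ABC adds B → {A, B, C, D, E}.
{A, B, D}⁺: ABD→CE adds C, E → {A, B, C, D, E}. Minimal: {B, D}⁺ = {B, D}; {A, D}⁺ = {A, D}; {A, B}⁺ = {A, B} — none reach the full schema.
Any other superkey contains one of these as a subset, so there are no further candidate keys.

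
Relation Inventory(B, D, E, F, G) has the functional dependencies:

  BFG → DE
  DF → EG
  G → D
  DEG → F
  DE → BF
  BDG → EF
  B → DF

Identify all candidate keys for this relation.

{B}⁺: B→DF adds D, F; DF→EG adds E, G → {B, D, E, F, G}.
{D, E}⁺: DE→BF adds B, F; DF→EG adds G → {B, D, E, F, G}. Minimal: {E}⁺ = {E}; {D}⁺ = {D} — none reach the full schema.
{D, F}⁺: DF→EG adds E, G; DE→BF adds B → {B, D, E, F, G}. Minimal: {F}⁺ = {F}; {D}⁺ = {D} — none reach the full schema.
{E, G}⁺: G→D adds D; DEG→F adds F; DE→BF adds B → {B, D, E, F, G}. Minimal: {G}⁺ = {D, G}; {E}⁺ = {E} — none reach the full schema.
{F, G}⁺: G→D adds D; DF→EG adds E; DE→BF adds B → {B, D, E, F, G}. Minimal: {G}⁺ = {D, G}; {F}⁺ = {F} — none reach the full schema.
Any other superkey contains one of these as a subset, so there are no further candidate keys.

B, DE, DF, EG, FG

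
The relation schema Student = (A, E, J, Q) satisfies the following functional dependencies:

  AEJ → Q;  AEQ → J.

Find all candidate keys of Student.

{A, E, J}; {A, E, Q}

Attributes A, E never appear on any right-hand side, so every candidate key must contain {A, E}.
{A, E}⁺ = {A, E}, which is not all of the schema, so we must add further attributes.
{A, E, J}⁺: AEJ→Q adds Q → {A, E, J, Q}. Minimal: {E, J}⁺ = {E, J}; {A, J}⁺ = {A, J}; {A, E}⁺ = {A, E} — none reach the full schema.
{A, E, Q}⁺: AEQ→J adds J → {A, E, J, Q}. Minimal: {E, Q}⁺ = {E, Q}; {A, Q}⁺ = {A, Q}; {A, E}⁺ = {A, E} — none reach the full schema.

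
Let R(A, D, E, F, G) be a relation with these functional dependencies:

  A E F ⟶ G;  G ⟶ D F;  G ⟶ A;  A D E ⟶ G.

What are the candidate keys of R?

{E, G}⁺: G→DF adds D, F; G→A adds A → {A, D, E, F, G}.
{A, D, E}⁺: ADE→G adds G; G→DF adds F → {A, D, E, F, G}.
{A, E, F}⁺: AEF→G adds G; G→DF adds D → {A, D, E, F, G}.

EG; ADE; AEF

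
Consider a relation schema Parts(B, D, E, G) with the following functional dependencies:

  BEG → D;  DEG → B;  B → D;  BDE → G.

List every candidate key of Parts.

(B, E), (D, E, G)

Attribute E never appears on the right-hand side of any dependency, so E must belong to every candidate key.
{E}⁺ = {E}, which is not all of the schema, so we must add further attributes.
{B, E}⁺: B→D adds D; BDE→G adds G → {B, D, E, G}. Minimal: {E}⁺ = {E}; {B}⁺ = {B, D} — none reach the full schema.
{D, E, G}⁺: DEG→B adds B → {B, D, E, G}. Minimal: {E, G}⁺ = {E, G}; {D, G}⁺ = {D, G}; {D, E}⁺ = {D, E} — none reach the full schema.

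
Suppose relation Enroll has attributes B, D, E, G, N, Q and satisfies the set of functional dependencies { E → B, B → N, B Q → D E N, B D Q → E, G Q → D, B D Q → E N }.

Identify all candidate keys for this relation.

{B, G, Q}, {E, G, Q}

Attributes G, Q never appear on any right-hand side, so every candidate key must contain {G, Q}.
{G, Q}⁺ = {D, G, Q}, which is not all of the schema, so we must add further attributes.
{B, G, Q}⁺: B→N adds N; BQ→DEN adds D, E → {B, D, E, G, N, Q}.
{E, G, Q}⁺: E→B adds B; B→N adds N; BQ→DEN adds D → {B, D, E, G, N, Q}.
Any other superkey contains one of these as a subset, so there are no further candidate keys.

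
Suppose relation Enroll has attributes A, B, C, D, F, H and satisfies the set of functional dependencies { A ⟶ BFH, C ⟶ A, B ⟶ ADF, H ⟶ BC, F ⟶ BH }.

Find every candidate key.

A, B, C, F, H

{A}⁺: A→BFH adds B, F, H; B→ADF adds D; H→BC adds C → {A, B, C, D, F, H}.
{B}⁺: B→ADF adds A, D, F; F→BH adds H; H→BC adds C → {A, B, C, D, F, H}.
{C}⁺: C→A adds A; A→BFH adds B, F, H; B→ADF adds D → {A, B, C, D, F, H}.
{F}⁺: F→BH adds B, H; B→ADF adds A, D; H→BC adds C → {A, B, C, D, F, H}.
{H}⁺: H→BC adds B, C; C→A adds A; B→ADF adds D, F → {A, B, C, D, F, H}.
Any other superkey contains one of these as a subset, so there are no further candidate keys.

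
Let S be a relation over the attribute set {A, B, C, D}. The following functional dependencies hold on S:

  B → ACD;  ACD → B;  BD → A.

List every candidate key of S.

{B}⁺: B→ACD adds A, C, D → {A, B, C, D}.
{A, C, D}⁺: ACD→B adds B → {A, B, C, D}.

B, ACD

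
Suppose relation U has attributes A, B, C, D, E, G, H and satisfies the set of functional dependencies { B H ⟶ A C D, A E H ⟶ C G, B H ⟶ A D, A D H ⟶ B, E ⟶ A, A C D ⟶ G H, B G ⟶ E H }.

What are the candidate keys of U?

{B, G}⁺: BG→EH adds E, H; BH→ACD adds A, C, D → {A, B, C, D, E, G, H}.
{B, H}⁺: BH→ACD adds A, C, D; ACD→GH adds G; BG→EH adds E → {A, B, C, D, E, G, H}.
{A, C, D}⁺: ACD→GH adds G, H; ADH→B adds B; BG→EH adds E → {A, B, C, D, E, G, H}.
{A, D, H}⁺: ADH→B adds B; BH→ACD adds C; ACD→GH adds G; BG→EH adds E → {A, B, C, D, E, G, H}.
{C, D, E}⁺: E→A adds A; ACD→GH adds G, H; ADH→B adds B → {A, B, C, D, E, G, H}.
{D, E, H}⁺: E→A adds A; AEH→CG adds C, G; ADH→B adds B → {A, B, C, D, E, G, H}.
Any other superkey contains one of these as a subset, so there are no further candidate keys.

{B, G}; {B, H}; {A, C, D}; {A, D, H}; {C, D, E}; {D, E, H}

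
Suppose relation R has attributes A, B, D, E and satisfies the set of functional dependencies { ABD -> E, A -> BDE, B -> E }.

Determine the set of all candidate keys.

Attribute A never appears on the right-hand side of any dependency, so A must belong to every candidate key.
{A}⁺ = {A, B, D, E}, which is all of the schema, so {A} is the only candidate key.

{A}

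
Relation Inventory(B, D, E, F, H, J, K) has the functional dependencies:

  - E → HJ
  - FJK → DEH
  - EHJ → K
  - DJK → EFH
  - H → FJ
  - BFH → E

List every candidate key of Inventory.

{B, E}⁺: E→HJ adds H, J; EHJ→K adds K; H→FJ adds F; FJK→DEH adds D → {B, D, E, F, H, J, K}. Minimal: {E}⁺ = {D, E, F, H, J, K}; {B}⁺ = {B} — none reach the full schema.
{B, H}⁺: H→FJ adds F, J; BFH→E adds E; EHJ→K adds K; FJK→DEH adds D → {B, D, E, F, H, J, K}. Minimal: {H}⁺ = {F, H, J}; {B}⁺ = {B} — none reach the full schema.
{B, D, J, K}⁺: DJK→EFH adds E, F, H → {B, D, E, F, H, J, K}. Minimal: {D, J, K}⁺ = {D, E, F, H, J, K}; {B, J, K}⁺ = {B, J, K}; {B, D, K}⁺ = {B, D, K}; … — none reach the full schema.
{B, F, J, K}⁺: FJK→DEH adds D, E, H → {B, D, E, F, H, J, K}. Minimal: {F, J, K}⁺ = {D, E, F, H, J, K}; {B, J, K}⁺ = {B, J, K}; {B, F, K}⁺ = {B, F, K}; … — none reach the full schema.
Any other superkey contains one of these as a subset, so there are no further candidate keys.

{B, E}, {B, H}, {B, D, J, K}, {B, F, J, K}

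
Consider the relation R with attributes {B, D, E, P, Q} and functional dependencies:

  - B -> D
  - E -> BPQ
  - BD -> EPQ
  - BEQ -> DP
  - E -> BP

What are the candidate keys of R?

{B}⁺: B→D adds D; BD→EPQ adds E, P, Q → {B, D, E, P, Q}.
{E}⁺: E→BPQ adds B, P, Q; BEQ→DP adds D → {B, D, E, P, Q}.
Any other superkey contains one of these as a subset, so there are no further candidate keys.

(B); (E)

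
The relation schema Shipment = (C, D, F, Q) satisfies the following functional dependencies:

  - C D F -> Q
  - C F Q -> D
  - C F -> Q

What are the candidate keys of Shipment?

(C, F)

{C, F}⁺: CF→Q adds Q; CFQ→D adds D → {C, D, F, Q}. Minimal: {F}⁺ = {F}; {C}⁺ = {C} — none reach the full schema.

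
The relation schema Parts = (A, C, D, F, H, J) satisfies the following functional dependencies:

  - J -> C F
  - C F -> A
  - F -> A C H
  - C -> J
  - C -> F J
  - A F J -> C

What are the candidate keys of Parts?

{C, D}, {D, F}, {D, J}

Attribute D never appears on the right-hand side of any dependency, so D must belong to every candidate key.
{D}⁺ = {D}, which is not all of the schema, so we must add further attributes.
{C, D}⁺: C→J adds J; C→FJ adds F; CF→A adds A; F→ACH adds H → {A, C, D, F, H, J}.
{D, F}⁺: F→ACH adds A, C, H; C→J adds J → {A, C, D, F, H, J}.
{D, J}⁺: J→CF adds C, F; CF→A adds A; F→ACH adds H → {A, C, D, F, H, J}.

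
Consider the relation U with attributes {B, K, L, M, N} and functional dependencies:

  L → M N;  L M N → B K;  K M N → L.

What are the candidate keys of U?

{L}⁺: L→MN adds M, N; LMN→BK adds B, K → {B, K, L, M, N}.
{K, M, N}⁺: KMN→L adds L; LMN→BK adds B → {B, K, L, M, N}.
Any other superkey contains one of these as a subset, so there are no further candidate keys.

(L), (K, M, N)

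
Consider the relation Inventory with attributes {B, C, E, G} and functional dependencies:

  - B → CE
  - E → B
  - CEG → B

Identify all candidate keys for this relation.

{B, G}⁺: B→CE adds C, E → {B, C, E, G}.
{E, G}⁺: E→B adds B; B→CE adds C → {B, C, E, G}.

{B, G}, {E, G}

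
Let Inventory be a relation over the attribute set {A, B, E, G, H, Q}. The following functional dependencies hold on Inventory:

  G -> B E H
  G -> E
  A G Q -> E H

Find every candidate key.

AGQ

Attributes A, G, Q never appear on any right-hand side, so every candidate key must contain {A, G, Q}.
{A, G, Q}⁺ = {A, B, E, G, H, Q}, which is all of the schema, so {A, G, Q} is the only candidate key.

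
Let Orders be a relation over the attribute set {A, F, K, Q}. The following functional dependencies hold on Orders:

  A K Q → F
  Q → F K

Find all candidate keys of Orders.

Attributes A, Q never appear on any right-hand side, so every candidate key must contain {A, Q}.
{A, Q}⁺ = {A, F, K, Q}, which is all of the schema, so {A, Q} is the only candidate key.

{A, Q}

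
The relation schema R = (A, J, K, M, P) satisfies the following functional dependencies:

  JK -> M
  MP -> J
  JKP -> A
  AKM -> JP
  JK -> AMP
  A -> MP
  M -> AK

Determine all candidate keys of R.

{A}⁺: A→MP adds M, P; M→AK adds K; MP→J adds J → {A, J, K, M, P}.
{M}⁺: M→AK adds A, K; AKM→JP adds J, P → {A, J, K, M, P}.
{J, K}⁺: JK→M adds M; JK→AMP adds A, P → {A, J, K, M, P}. Minimal: {K}⁺ = {K}; {J}⁺ = {J} — none reach the full schema.

(A), (M), (J, K)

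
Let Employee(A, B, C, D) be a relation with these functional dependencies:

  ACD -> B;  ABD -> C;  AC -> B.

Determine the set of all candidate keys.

Attributes A, D never appear on any right-hand side, so every candidate key must contain {A, D}.
{A, D}⁺ = {A, D}, which is not all of the schema, so we must add further attributes.
{A, B, D}⁺: ABD→C adds C → {A, B, C, D}. Minimal: {B, D}⁺ = {B, D}; {A, D}⁺ = {A, D}; {A, B}⁺ = {A, B} — none reach the full schema.
{A, C, D}⁺: ACD→B adds B → {A, B, C, D}. Minimal: {C, D}⁺ = {C, D}; {A, D}⁺ = {A, D}; {A, C}⁺ = {A, B, C} — none reach the full schema.

{A, B, D}, {A, C, D}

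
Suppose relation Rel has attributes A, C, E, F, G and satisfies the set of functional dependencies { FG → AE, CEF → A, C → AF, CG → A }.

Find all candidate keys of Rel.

{C, G}

{C, G}⁺: C→AF adds A, F; FG→AE adds E → {A, C, E, F, G}. Minimal: {G}⁺ = {G}; {C}⁺ = {A, C, F} — none reach the full schema.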